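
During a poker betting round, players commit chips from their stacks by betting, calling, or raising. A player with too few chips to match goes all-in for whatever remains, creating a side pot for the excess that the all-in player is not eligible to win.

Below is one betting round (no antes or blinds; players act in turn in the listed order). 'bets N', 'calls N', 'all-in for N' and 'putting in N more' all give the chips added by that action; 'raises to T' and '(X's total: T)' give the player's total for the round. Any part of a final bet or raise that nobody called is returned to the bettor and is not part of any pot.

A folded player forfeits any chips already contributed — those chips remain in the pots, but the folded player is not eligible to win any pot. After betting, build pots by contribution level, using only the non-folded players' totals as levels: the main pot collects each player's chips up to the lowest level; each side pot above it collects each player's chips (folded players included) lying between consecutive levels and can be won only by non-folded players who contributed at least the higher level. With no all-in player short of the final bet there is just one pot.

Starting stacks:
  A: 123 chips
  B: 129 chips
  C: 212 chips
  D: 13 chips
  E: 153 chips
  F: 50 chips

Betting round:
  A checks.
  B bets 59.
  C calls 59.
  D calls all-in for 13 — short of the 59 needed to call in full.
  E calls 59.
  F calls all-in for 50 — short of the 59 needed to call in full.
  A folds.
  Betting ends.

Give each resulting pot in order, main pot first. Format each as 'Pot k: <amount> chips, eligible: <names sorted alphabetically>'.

Pot 1: 65 chips, eligible: B, C, D, E, F
Pot 2: 148 chips, eligible: B, C, E, F
Pot 3: 27 chips, eligible: B, C, E

Derivation:
Contributions: B=59, C=59, D=13, E=59, F=50
Folded: A
Pot levels (distinct totals of non-folded players): 13, 50, 59
Layer 1-13: 13 each from B, C, D, E, F = 13*5 = 65 chips; eligible B, C, D, E, F
Layer 14-50: 37 each from B, C, E, F = 37*4 = 148 chips; eligible B, C, E, F
Layer 51-59: 9 each from B, C, E = 9*3 = 27 chips; eligible B, C, E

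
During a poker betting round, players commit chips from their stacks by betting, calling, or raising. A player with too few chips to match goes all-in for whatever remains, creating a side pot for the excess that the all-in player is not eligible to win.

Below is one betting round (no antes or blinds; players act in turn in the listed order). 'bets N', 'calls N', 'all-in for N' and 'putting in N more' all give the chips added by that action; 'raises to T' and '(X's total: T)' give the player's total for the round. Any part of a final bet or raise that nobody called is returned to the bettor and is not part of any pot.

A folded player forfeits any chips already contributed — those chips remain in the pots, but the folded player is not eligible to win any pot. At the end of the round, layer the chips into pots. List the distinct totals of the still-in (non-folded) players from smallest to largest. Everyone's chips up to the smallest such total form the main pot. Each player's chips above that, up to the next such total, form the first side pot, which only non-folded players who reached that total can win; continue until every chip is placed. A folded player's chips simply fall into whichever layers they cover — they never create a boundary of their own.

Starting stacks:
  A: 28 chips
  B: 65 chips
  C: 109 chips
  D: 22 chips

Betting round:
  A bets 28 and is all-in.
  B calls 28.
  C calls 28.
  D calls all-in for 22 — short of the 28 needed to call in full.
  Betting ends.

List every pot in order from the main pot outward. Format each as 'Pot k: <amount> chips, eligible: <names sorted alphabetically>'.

Pot 1: 88 chips, eligible: A, B, C, D
Pot 2: 18 chips, eligible: A, B, C

Derivation:
Contributions: A=28, B=28, C=28, D=22
Pot levels (distinct totals of non-folded players): 22, 28
Layer 1-22: 22 each from A, B, C, D = 22*4 = 88 chips; eligible A, B, C, D
Layer 23-28: 6 each from A, B, C = 6*3 = 18 chips; eligible A, B, C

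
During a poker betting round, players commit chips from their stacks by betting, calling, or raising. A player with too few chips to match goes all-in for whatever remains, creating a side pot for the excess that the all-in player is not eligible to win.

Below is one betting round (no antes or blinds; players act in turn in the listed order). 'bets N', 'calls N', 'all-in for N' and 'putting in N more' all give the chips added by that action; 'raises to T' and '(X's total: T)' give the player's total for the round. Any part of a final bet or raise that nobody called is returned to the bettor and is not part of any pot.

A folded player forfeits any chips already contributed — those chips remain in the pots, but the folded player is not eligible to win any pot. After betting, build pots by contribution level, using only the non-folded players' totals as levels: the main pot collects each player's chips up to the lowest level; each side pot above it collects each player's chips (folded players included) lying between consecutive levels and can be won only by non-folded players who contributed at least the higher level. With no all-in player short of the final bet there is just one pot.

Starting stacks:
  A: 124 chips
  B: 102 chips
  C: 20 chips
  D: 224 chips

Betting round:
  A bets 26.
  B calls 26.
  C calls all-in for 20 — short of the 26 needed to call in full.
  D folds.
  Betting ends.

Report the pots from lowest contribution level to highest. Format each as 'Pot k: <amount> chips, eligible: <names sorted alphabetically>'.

Pot 1: 60 chips, eligible: A, B, C
Pot 2: 12 chips, eligible: A, B

Derivation:
Contributions: A=26, B=26, C=20
Folded: D
Pot levels (distinct totals of non-folded players): 20, 26
Layer 1-20: 20 each from A, B, C = 20*3 = 60 chips; eligible A, B, C
Layer 21-26: 6 each from A, B = 6*2 = 12 chips; eligible A, B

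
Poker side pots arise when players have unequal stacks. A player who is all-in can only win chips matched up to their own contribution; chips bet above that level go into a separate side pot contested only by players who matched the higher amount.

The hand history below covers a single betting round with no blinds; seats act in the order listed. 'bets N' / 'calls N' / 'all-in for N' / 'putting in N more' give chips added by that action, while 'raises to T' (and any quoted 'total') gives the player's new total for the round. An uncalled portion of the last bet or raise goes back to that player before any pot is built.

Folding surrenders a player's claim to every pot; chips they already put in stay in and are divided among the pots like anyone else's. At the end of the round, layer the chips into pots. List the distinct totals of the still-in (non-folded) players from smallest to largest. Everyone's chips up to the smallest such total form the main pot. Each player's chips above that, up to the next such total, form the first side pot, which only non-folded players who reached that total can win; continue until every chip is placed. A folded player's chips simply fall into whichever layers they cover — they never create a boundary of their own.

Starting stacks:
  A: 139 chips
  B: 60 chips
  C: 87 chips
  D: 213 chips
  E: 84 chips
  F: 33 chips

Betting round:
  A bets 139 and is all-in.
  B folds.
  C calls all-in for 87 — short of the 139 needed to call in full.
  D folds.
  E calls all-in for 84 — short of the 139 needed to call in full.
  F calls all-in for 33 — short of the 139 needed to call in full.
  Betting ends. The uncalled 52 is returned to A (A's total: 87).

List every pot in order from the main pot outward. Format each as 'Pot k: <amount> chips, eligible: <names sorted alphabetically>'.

Pot 1: 132 chips, eligible: A, C, E, F
Pot 2: 153 chips, eligible: A, C, E
Pot 3: 6 chips, eligible: A, C

Derivation:
Contributions (after 52 returned to A): A=87, C=87, E=84, F=33
Folded: B, D
Pot levels (distinct totals of non-folded players): 33, 84, 87
Layer 1-33: 33 each from A, C, E, F = 33*4 = 132 chips; eligible A, C, E, F
Layer 34-84: 51 each from A, C, E = 51*3 = 153 chips; eligible A, C, E
Layer 85-87: 3 each from A, C = 3*2 = 6 chips; eligible A, C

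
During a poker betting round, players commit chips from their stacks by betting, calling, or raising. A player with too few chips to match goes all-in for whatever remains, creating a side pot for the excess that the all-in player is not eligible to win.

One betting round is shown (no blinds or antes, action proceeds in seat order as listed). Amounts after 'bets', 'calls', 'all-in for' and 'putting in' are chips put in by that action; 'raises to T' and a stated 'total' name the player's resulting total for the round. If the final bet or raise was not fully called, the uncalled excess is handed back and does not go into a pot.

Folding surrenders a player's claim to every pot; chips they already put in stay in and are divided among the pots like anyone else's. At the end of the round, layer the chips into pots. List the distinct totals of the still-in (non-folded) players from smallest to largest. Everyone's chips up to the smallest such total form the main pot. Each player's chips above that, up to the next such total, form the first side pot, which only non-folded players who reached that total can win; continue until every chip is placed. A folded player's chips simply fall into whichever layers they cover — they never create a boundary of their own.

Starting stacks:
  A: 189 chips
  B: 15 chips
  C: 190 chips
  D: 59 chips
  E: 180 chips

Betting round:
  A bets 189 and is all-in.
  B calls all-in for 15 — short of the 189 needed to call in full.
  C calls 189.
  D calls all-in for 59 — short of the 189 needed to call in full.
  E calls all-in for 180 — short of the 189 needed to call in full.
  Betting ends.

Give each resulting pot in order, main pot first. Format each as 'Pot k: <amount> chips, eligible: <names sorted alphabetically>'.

Contributions: A=189, B=15, C=189, D=59, E=180
Pot levels (distinct totals of non-folded players): 15, 59, 180, 189
Layer 1-15: 15 each from A, B, C, D, E = 15*5 = 75 chips; eligible A, B, C, D, E
Layer 16-59: 44 each from A, C, D, E = 44*4 = 176 chips; eligible A, C, D, E
Layer 60-180: 121 each from A, C, E = 121*3 = 363 chips; eligible A, C, E
Layer 181-189: 9 each from A, C = 9*2 = 18 chips; eligible A, C

Pot 1: 75 chips, eligible: A, B, C, D, E
Pot 2: 176 chips, eligible: A, C, D, E
Pot 3: 363 chips, eligible: A, C, E
Pot 4: 18 chips, eligible: A, C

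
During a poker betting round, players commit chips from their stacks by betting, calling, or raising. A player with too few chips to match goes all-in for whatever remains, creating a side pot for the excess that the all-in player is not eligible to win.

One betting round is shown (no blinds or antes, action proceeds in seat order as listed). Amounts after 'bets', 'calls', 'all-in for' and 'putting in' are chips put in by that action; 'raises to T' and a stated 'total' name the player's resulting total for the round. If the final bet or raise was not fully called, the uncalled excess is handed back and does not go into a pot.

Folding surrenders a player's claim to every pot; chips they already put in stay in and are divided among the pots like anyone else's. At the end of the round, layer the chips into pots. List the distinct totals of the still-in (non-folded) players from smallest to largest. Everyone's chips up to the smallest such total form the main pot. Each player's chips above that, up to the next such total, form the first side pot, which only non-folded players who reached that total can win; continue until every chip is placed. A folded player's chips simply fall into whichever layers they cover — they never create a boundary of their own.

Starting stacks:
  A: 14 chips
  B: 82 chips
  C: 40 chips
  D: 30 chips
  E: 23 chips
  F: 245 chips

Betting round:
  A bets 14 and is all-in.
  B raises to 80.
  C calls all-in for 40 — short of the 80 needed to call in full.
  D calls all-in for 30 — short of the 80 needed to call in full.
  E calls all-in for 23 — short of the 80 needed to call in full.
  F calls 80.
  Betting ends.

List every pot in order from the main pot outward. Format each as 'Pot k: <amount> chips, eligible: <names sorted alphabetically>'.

Contributions: A=14, B=80, C=40, D=30, E=23, F=80
Pot levels (distinct totals of non-folded players): 14, 23, 30, 40, 80
Layer 1-14: 14 each from A, B, C, D, E, F = 14*6 = 84 chips; eligible A, B, C, D, E, F
Layer 15-23: 9 each from B, C, D, E, F = 9*5 = 45 chips; eligible B, C, D, E, F
Layer 24-30: 7 each from B, C, D, F = 7*4 = 28 chips; eligible B, C, D, F
Layer 31-40: 10 each from B, C, F = 10*3 = 30 chips; eligible B, C, F
Layer 41-80: 40 each from B, F = 40*2 = 80 chips; eligible B, F

Pot 1: 84 chips, eligible: A, B, C, D, E, F
Pot 2: 45 chips, eligible: B, C, D, E, F
Pot 3: 28 chips, eligible: B, C, D, F
Pot 4: 30 chips, eligible: B, C, F
Pot 5: 80 chips, eligible: B, F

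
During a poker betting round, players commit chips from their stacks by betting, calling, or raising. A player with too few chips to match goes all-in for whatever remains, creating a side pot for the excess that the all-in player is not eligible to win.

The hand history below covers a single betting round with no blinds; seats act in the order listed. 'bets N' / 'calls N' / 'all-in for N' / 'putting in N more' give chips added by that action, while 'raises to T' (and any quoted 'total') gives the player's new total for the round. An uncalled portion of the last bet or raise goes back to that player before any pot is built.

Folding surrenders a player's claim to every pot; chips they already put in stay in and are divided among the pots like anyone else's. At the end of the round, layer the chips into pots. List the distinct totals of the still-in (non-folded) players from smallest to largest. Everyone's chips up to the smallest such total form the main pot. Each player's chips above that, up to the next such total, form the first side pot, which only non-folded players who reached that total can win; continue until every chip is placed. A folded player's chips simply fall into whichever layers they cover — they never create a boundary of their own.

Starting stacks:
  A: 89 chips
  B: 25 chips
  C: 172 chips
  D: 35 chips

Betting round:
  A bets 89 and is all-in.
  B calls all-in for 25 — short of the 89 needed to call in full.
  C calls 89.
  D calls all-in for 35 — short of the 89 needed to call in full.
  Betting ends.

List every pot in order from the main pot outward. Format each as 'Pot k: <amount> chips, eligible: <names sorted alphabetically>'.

Contributions: A=89, B=25, C=89, D=35
Pot levels (distinct totals of non-folded players): 25, 35, 89
Layer 1-25: 25 each from A, B, C, D = 25*4 = 100 chips; eligible A, B, C, D
Layer 26-35: 10 each from A, C, D = 10*3 = 30 chips; eligible A, C, D
Layer 36-89: 54 each from A, C = 54*2 = 108 chips; eligible A, C

Pot 1: 100 chips, eligible: A, B, C, D
Pot 2: 30 chips, eligible: A, C, D
Pot 3: 108 chips, eligible: A, C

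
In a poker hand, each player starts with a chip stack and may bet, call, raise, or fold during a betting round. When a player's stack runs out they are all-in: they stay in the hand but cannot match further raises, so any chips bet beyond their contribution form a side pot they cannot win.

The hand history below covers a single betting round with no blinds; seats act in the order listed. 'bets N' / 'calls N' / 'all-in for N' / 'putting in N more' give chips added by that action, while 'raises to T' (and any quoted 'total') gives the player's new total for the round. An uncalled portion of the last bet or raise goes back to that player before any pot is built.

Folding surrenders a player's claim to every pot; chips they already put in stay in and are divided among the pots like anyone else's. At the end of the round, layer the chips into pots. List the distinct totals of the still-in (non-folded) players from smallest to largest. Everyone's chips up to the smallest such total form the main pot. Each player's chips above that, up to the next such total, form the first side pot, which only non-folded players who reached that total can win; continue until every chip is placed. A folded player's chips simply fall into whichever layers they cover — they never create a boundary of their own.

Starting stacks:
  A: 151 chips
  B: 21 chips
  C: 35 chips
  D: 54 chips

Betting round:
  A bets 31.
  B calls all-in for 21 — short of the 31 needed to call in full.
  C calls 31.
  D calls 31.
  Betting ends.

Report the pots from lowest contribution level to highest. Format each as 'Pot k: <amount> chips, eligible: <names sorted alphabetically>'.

Pot 1: 84 chips, eligible: A, B, C, D
Pot 2: 30 chips, eligible: A, C, D

Derivation:
Contributions: A=31, B=21, C=31, D=31
Pot levels (distinct totals of non-folded players): 21, 31
Layer 1-21: 21 each from A, B, C, D = 21*4 = 84 chips; eligible A, B, C, D
Layer 22-31: 10 each from A, C, D = 10*3 = 30 chips; eligible A, C, D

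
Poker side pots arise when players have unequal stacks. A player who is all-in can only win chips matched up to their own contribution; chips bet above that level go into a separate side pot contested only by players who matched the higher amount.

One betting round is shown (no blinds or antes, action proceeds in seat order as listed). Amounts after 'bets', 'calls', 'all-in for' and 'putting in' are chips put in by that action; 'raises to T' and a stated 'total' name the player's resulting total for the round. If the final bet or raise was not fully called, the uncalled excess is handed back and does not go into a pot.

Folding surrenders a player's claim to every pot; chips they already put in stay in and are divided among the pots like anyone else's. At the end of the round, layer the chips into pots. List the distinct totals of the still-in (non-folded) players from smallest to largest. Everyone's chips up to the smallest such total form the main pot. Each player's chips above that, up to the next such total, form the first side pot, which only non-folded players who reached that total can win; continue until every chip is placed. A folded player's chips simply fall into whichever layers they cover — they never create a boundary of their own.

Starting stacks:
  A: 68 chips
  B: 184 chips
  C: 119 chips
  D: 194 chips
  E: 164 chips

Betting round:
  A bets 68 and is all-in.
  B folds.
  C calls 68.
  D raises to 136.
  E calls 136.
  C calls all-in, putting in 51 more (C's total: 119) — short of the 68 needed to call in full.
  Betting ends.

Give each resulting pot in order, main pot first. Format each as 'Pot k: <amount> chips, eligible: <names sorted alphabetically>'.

Pot 1: 272 chips, eligible: A, C, D, E
Pot 2: 153 chips, eligible: C, D, E
Pot 3: 34 chips, eligible: D, E

Derivation:
Contributions: A=68, C=119, D=136, E=136
Folded: B
Pot levels (distinct totals of non-folded players): 68, 119, 136
Layer 1-68: 68 each from A, C, D, E = 68*4 = 272 chips; eligible A, C, D, E
Layer 69-119: 51 each from C, D, E = 51*3 = 153 chips; eligible C, D, E
Layer 120-136: 17 each from D, E = 17*2 = 34 chips; eligible D, E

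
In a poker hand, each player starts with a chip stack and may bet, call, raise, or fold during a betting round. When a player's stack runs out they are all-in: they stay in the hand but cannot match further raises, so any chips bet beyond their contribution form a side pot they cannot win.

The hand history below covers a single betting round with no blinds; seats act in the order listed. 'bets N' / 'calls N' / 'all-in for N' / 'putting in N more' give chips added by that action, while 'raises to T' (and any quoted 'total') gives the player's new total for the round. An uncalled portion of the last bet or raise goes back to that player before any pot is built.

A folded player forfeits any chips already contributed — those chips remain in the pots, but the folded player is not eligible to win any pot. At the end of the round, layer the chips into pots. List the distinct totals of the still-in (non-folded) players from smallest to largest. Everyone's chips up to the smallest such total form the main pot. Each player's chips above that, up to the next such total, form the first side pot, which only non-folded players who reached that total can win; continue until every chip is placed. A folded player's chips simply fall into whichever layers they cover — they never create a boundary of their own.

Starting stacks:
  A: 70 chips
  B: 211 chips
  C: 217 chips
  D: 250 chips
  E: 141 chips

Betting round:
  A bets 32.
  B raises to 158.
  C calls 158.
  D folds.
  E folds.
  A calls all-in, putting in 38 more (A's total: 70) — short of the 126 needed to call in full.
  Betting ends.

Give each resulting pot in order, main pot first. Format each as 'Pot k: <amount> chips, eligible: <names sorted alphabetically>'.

Pot 1: 210 chips, eligible: A, B, C
Pot 2: 176 chips, eligible: B, C

Derivation:
Contributions: A=70, B=158, C=158
Folded: D, E
Pot levels (distinct totals of non-folded players): 70, 158
Layer 1-70: 70 each from A, B, C = 70*3 = 210 chips; eligible A, B, C
Layer 71-158: 88 each from B, C = 88*2 = 176 chips; eligible B, C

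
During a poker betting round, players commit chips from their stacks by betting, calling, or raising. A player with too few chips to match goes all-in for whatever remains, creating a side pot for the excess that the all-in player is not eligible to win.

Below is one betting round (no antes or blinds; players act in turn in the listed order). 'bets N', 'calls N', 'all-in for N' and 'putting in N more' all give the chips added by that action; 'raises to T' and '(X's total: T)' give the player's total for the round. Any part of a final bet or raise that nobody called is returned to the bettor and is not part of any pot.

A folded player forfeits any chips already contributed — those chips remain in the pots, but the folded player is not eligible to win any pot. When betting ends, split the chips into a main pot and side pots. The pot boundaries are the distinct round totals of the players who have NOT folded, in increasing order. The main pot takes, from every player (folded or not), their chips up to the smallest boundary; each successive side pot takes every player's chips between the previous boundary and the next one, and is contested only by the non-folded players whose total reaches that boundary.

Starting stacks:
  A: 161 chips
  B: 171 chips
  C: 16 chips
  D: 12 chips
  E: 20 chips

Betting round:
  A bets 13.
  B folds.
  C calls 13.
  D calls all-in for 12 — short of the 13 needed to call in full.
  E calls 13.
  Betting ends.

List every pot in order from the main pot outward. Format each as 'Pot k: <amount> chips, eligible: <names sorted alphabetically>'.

Pot 1: 48 chips, eligible: A, C, D, E
Pot 2: 3 chips, eligible: A, C, E

Derivation:
Contributions: A=13, C=13, D=12, E=13
Folded: B
Pot levels (distinct totals of non-folded players): 12, 13
Layer 1-12: 12 each from A, C, D, E = 12*4 = 48 chips; eligible A, C, D, E
Layer 13-13: 1 each from A, C, E = 1*3 = 3 chips; eligible A, C, E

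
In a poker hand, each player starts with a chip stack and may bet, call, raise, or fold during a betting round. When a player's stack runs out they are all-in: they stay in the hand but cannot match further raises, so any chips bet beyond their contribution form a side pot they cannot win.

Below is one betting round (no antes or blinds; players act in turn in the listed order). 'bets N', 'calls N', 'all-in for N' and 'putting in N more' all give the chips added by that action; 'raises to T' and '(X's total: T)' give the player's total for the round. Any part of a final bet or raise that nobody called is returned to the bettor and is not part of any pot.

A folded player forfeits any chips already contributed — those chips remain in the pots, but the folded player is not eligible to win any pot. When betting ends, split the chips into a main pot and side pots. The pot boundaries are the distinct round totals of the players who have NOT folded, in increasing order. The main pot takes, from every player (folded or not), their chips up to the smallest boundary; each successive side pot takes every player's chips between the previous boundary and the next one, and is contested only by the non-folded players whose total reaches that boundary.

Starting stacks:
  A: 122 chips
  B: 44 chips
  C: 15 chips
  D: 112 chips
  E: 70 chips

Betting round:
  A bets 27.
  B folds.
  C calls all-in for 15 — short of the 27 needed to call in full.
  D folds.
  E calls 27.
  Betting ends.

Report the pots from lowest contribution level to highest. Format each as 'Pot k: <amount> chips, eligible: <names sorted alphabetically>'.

Pot 1: 45 chips, eligible: A, C, E
Pot 2: 24 chips, eligible: A, E

Derivation:
Contributions: A=27, C=15, E=27
Folded: B, D
Pot levels (distinct totals of non-folded players): 15, 27
Layer 1-15: 15 each from A, C, E = 15*3 = 45 chips; eligible A, C, E
Layer 16-27: 12 each from A, E = 12*2 = 24 chips; eligible A, E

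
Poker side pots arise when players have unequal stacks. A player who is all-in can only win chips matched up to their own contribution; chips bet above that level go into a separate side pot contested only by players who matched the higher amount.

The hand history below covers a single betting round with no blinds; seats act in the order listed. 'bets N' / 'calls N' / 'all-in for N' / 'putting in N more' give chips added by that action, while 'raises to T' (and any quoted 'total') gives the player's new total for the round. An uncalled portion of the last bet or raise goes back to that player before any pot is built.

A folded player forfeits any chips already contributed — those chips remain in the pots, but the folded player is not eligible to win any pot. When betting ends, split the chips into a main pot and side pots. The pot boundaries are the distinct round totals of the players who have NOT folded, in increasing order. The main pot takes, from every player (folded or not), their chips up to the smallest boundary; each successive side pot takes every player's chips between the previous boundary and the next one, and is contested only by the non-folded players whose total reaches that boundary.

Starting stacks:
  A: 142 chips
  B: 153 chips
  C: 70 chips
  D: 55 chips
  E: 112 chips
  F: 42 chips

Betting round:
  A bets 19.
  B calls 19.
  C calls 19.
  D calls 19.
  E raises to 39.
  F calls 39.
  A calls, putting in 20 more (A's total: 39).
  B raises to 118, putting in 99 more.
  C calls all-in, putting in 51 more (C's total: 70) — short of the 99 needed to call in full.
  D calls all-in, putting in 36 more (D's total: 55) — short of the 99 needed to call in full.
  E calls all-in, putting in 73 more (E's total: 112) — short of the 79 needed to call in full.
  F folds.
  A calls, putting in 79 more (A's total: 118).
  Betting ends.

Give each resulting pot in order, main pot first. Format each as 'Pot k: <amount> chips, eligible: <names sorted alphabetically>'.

Contributions: A=118, B=118, C=70, D=55, E=112, F=39
Folded: F
Pot levels (distinct totals of non-folded players): 55, 70, 112, 118
Layer 1-55: A 55 + B 55 + C 55 + D 55 + E 55 + F 39 = 314 chips; eligible A, B, C, D, E
Layer 56-70: 15 each from A, B, C, E = 15*4 = 60 chips; eligible A, B, C, E
Layer 71-112: 42 each from A, B, E = 42*3 = 126 chips; eligible A, B, E
Layer 113-118: 6 each from A, B = 6*2 = 12 chips; eligible A, B

Pot 1: 314 chips, eligible: A, B, C, D, E
Pot 2: 60 chips, eligible: A, B, C, E
Pot 3: 126 chips, eligible: A, B, E
Pot 4: 12 chips, eligible: A, B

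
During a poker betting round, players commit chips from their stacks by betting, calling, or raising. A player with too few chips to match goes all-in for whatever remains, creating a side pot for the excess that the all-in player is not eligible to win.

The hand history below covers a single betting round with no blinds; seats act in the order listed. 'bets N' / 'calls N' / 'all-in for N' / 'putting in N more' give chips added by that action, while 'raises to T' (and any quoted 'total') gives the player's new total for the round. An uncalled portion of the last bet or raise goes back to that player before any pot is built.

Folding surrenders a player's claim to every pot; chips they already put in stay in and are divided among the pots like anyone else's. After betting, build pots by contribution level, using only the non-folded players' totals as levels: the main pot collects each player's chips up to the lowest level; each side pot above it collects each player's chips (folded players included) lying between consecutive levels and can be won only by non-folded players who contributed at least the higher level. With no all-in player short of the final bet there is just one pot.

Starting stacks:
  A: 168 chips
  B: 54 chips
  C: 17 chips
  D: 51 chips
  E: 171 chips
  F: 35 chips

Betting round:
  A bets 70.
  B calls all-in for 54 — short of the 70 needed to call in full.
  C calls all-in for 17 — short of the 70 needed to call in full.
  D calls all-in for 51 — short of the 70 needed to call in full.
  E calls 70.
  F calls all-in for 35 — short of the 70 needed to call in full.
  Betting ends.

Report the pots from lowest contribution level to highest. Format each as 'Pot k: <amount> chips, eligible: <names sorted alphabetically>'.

Contributions: A=70, B=54, C=17, D=51, E=70, F=35
Pot levels (distinct totals of non-folded players): 17, 35, 51, 54, 70
Layer 1-17: 17 each from A, B, C, D, E, F = 17*6 = 102 chips; eligible A, B, C, D, E, F
Layer 18-35: 18 each from A, B, D, E, F = 18*5 = 90 chips; eligible A, B, D, E, F
Layer 36-51: 16 each from A, B, D, E = 16*4 = 64 chips; eligible A, B, D, E
Layer 52-54: 3 each from A, B, E = 3*3 = 9 chips; eligible A, B, E
Layer 55-70: 16 each from A, E = 16*2 = 32 chips; eligible A, E

Pot 1: 102 chips, eligible: A, B, C, D, E, F
Pot 2: 90 chips, eligible: A, B, D, E, F
Pot 3: 64 chips, eligible: A, B, D, E
Pot 4: 9 chips, eligible: A, B, E
Pot 5: 32 chips, eligible: A, E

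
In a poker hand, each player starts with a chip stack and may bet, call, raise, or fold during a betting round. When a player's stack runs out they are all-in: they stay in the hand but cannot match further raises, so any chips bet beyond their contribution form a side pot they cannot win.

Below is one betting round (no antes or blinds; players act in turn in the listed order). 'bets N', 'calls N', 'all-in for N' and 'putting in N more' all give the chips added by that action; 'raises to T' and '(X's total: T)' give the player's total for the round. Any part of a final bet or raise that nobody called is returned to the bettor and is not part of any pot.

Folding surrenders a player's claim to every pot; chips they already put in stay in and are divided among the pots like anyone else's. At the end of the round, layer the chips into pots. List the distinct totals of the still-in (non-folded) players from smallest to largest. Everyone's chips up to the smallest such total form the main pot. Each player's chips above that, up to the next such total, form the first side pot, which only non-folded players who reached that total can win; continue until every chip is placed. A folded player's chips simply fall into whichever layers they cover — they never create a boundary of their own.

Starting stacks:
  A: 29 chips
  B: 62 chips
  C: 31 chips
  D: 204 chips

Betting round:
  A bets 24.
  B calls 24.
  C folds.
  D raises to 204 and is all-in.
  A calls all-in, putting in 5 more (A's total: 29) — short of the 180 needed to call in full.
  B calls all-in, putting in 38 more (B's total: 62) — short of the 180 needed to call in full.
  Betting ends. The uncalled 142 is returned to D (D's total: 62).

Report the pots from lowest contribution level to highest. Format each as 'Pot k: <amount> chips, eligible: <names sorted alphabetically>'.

Contributions (after 142 returned to D): A=29, B=62, D=62
Folded: C
Pot levels (distinct totals of non-folded players): 29, 62
Layer 1-29: 29 each from A, B, D = 29*3 = 87 chips; eligible A, B, D
Layer 30-62: 33 each from B, D = 33*2 = 66 chips; eligible B, D

Pot 1: 87 chips, eligible: A, B, D
Pot 2: 66 chips, eligible: B, D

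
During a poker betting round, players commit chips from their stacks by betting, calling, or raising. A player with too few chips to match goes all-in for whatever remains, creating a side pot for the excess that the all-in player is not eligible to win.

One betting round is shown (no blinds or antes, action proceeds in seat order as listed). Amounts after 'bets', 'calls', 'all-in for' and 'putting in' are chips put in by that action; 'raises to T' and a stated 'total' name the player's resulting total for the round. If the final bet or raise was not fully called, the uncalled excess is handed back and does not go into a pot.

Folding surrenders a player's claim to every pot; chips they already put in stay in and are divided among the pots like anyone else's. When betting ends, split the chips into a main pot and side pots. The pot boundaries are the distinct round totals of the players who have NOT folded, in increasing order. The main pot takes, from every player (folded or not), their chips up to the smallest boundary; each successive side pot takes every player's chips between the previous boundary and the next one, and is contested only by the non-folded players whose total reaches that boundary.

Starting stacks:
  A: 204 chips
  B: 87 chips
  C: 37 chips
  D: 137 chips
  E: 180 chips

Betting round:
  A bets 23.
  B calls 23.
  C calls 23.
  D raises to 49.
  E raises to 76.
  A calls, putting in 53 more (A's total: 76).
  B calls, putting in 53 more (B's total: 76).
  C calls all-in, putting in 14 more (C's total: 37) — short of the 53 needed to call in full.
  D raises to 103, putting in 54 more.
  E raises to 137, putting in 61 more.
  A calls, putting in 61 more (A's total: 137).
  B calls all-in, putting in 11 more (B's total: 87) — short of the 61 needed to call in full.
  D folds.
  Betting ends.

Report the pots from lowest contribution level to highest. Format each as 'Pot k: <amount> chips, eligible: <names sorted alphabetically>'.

Pot 1: 185 chips, eligible: A, B, C, E
Pot 2: 200 chips, eligible: A, B, E
Pot 3: 116 chips, eligible: A, E

Derivation:
Contributions: A=137, B=87, C=37, D=103, E=137
Folded: D
Pot levels (distinct totals of non-folded players): 37, 87, 137
Layer 1-37: 37 each from A, B, C, D, E = 37*5 = 185 chips; eligible A, B, C, E
Layer 38-87: 50 each from A, B, D, E = 50*4 = 200 chips; eligible A, B, E
Layer 88-137: A 50 + D 16 + E 50 = 116 chips; eligible A, E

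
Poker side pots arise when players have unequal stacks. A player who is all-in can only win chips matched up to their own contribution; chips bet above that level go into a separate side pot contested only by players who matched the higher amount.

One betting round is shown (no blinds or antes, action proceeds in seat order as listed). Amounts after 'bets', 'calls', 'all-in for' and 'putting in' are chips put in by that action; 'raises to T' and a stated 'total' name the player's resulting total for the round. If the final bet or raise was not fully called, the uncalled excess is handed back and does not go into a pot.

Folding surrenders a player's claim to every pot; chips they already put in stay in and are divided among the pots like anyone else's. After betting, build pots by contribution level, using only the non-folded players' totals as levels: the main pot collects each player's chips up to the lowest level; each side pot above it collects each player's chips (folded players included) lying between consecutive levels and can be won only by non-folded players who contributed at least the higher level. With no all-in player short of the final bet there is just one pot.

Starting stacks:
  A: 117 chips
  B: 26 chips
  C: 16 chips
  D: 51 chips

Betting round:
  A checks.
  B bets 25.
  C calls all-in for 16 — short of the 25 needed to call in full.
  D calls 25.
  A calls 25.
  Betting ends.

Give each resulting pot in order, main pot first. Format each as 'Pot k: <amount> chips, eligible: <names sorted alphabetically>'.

Pot 1: 64 chips, eligible: A, B, C, D
Pot 2: 27 chips, eligible: A, B, D

Derivation:
Contributions: A=25, B=25, C=16, D=25
Pot levels (distinct totals of non-folded players): 16, 25
Layer 1-16: 16 each from A, B, C, D = 16*4 = 64 chips; eligible A, B, C, D
Layer 17-25: 9 each from A, B, D = 9*3 = 27 chips; eligible A, B, D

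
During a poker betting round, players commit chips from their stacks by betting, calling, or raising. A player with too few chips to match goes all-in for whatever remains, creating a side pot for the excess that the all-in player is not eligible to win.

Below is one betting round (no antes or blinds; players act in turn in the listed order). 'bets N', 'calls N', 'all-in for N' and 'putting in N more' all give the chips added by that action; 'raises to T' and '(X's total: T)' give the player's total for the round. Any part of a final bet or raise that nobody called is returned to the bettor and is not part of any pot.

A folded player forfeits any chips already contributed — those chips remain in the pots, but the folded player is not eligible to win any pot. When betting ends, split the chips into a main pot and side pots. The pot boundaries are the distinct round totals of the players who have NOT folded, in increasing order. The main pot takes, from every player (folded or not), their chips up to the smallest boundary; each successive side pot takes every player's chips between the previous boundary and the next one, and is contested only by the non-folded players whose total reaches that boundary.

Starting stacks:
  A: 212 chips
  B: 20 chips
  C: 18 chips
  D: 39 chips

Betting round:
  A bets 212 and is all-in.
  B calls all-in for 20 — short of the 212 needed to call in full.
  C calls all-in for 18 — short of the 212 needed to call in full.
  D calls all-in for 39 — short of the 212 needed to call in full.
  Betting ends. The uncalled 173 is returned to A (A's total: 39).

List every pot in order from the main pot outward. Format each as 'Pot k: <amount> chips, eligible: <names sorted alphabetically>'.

Pot 1: 72 chips, eligible: A, B, C, D
Pot 2: 6 chips, eligible: A, B, D
Pot 3: 38 chips, eligible: A, D

Derivation:
Contributions (after 173 returned to A): A=39, B=20, C=18, D=39
Pot levels (distinct totals of non-folded players): 18, 20, 39
Layer 1-18: 18 each from A, B, C, D = 18*4 = 72 chips; eligible A, B, C, D
Layer 19-20: 2 each from A, B, D = 2*3 = 6 chips; eligible A, B, D
Layer 21-39: 19 each from A, D = 19*2 = 38 chips; eligible A, D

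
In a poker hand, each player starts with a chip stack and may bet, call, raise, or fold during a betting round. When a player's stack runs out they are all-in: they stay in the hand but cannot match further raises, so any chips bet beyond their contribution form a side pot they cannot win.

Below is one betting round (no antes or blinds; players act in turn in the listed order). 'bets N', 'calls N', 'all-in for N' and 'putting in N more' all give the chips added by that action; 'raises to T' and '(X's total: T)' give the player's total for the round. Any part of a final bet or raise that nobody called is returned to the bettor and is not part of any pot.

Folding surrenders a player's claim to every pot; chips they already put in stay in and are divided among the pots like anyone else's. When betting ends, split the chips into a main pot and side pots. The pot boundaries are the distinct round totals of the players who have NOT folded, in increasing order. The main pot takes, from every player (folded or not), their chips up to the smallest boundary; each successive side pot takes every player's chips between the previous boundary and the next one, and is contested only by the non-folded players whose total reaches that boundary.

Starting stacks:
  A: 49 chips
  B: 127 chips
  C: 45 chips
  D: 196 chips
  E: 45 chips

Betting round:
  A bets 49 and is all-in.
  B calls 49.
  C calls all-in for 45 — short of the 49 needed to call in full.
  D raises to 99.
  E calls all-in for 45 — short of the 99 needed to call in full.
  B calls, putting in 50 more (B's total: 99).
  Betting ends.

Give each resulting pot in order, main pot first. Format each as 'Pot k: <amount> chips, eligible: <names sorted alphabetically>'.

Pot 1: 225 chips, eligible: A, B, C, D, E
Pot 2: 12 chips, eligible: A, B, D
Pot 3: 100 chips, eligible: B, D

Derivation:
Contributions: A=49, B=99, C=45, D=99, E=45
Pot levels (distinct totals of non-folded players): 45, 49, 99
Layer 1-45: 45 each from A, B, C, D, E = 45*5 = 225 chips; eligible A, B, C, D, E
Layer 46-49: 4 each from A, B, D = 4*3 = 12 chips; eligible A, B, D
Layer 50-99: 50 each from B, D = 50*2 = 100 chips; eligible B, D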